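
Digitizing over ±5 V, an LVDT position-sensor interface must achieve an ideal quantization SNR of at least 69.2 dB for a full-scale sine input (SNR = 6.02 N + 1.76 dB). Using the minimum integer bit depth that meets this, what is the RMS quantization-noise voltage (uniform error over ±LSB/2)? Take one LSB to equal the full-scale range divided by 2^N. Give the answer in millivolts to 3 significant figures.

Span: 5 V − (-5 V) = 10 V.
N ≥ (69.2 − 1.76)/6.02 = 11.203 → N_min = 12.
One LSB is 10 V / 4096 = 2.4414 mV.
V_rms = LSB/√12 = 0.705 mV.

0.705 mV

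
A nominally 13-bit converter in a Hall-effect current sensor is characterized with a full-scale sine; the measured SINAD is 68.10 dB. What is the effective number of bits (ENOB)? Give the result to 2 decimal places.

11.02 bits

ENOB = (SINAD − 1.76) / 6.02 = (68.10 − 1.76) / 6.02 = 66.34 / 6.02 = 11.0199.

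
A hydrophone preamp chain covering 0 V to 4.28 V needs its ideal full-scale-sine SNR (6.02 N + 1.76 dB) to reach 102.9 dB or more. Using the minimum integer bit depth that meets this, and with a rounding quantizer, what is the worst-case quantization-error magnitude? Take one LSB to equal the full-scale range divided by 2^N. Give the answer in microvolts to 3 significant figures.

V_FS = 4.28 V.
6.02 N + 1.76 ≥ 102.9 gives N ≥ 16.801, so the minimum integer is 17.
LSB = 4.28 V / 2^17 = 32.654 µV.
Max error for round-to-nearest is LSB/2 = 16.3 µV.

16.3 µV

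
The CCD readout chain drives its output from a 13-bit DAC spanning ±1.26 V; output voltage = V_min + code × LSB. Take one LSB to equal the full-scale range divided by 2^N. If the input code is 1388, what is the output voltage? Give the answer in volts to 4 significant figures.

Range = 1.26 − (-1.26) = 2.52 V. LSB = 2.52 V / 2^13.
Output = V_min + (1388/8192) × range = -1.26 + 0.169434 × 2.52 V
      = -1.26 + 0.426973 = -0.833027 V.

-0.8330 V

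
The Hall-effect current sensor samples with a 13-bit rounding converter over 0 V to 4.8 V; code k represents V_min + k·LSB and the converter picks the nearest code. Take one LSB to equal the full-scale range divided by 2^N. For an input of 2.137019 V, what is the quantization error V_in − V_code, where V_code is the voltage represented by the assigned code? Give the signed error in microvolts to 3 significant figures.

V_FS = 4.8 V. LSB = 4.8 V / 2^13 ≈ 0.5859 mV.
(2.137019 − (0)) / LSB = 2.137019 × 8192/4.8 = 3647.1791. Nearest integer: k = 3647.
Reconstructed level: 0 + 3647 × 4.8/8192 V = 2.136914063 V.
Error = V_in − V_code = 2.137019 − (2.136914063) = +105 µV.

+105 µV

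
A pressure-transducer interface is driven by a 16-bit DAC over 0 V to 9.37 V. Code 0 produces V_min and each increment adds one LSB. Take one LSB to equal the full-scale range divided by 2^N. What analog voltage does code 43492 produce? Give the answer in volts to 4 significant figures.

Full-scale range = 9.37 V. LSB = 9.37 V / 2^16.
V_out = 0 + 43492 × (9.37/65536) V
      = 0 V + 6.21826 V = 6.21826 V.

6.218 V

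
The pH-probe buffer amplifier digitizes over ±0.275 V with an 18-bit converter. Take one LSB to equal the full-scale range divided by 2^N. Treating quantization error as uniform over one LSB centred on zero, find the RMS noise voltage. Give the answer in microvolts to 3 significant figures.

The full-scale span is 0.275 − (-0.275) = 0.55 V.
LSB = 0.55 V / 2^18 = 2.0981 µV.
V_rms = LSB/√12 = 2.0981 µV / √12 = 0.606 µV.

0.606 µV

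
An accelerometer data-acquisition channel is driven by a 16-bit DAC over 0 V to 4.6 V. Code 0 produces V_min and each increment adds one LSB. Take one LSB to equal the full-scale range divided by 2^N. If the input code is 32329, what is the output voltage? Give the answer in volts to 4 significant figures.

2.269 V

V_FS = 4.6 V. LSB = 4.6 V / 2^16.
V_out = 0 + 32329 × (4.6/65536) V
      = 0 V + 2.26919 V = 2.26919 V.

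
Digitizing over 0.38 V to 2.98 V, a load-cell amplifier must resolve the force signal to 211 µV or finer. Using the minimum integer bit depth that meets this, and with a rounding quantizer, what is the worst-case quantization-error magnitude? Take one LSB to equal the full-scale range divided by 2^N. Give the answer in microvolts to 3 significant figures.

The full-scale span is 2.98 − (0.38) = 2.6 V.
Need 2^N ≥ 2.6 V / 211 µV = 12320 → N_min = 14.
LSB = 2.6 V / 2^14 = 158.69 µV.
Half an LSB is 79.3 µV.

79.3 µV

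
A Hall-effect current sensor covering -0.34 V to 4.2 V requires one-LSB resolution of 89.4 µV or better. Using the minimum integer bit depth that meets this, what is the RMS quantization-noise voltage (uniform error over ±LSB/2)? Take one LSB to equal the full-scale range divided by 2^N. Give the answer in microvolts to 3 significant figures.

Range = 4.2 − (-0.34) = 4.54 V.
Levels needed ≥ 4.54/89.4 µV = 50780. 2^16 = 65536 suffices, so N_min = 16.
One LSB is 4.54 V / 65536 = 69.275 µV.
RMS noise = LSB/√12 = 20.0 µV.

20.0 µV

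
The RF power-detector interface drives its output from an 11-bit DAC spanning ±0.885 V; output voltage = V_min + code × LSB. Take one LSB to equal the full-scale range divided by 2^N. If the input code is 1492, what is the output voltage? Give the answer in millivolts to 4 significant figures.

404.5 mV

Full-scale range = 0.885 V − (-0.885 V) = 1.77 V. LSB = 1.77 V / 2^11.
V_out = -0.885 + 1492 × (1.77/2048) V
      = -0.885 + 1.28947 = 0.404473 V.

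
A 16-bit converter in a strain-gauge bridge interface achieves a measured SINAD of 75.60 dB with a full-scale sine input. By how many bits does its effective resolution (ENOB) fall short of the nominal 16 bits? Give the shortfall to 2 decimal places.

ENOB = (SINAD − 1.76)/6.02 = (75.60 − 1.76)/6.02 = 12.2658 bits.
Lost resolution: 16 − 12.2658 = 3.7342 bits.

3.73 bits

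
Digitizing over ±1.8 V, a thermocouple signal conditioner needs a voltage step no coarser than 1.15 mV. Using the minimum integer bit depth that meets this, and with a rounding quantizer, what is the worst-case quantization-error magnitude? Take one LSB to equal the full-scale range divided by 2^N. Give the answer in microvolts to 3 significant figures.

439 µV

Full-scale range = 1.8 V − (-1.8 V) = 3.6 V.
Levels needed ≥ 3.6/1.15 mV = 3130. 2^12 = 4096 suffices, so N_min = 12.
LSB = 3.6 V ÷ 2^12 = 3.6/4096 V = 0.87891 mV.
|e|_max = LSB/2 = 439 µV.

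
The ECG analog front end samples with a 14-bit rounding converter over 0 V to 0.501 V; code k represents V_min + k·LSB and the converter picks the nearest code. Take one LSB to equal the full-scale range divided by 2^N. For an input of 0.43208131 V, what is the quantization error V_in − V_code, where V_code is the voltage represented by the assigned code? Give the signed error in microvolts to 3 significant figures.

Span = 0.501 V. LSB = 0.501 V / 2^14 ≈ 30.58 µV.
Position in LSBs: (0.43208131 − (0)) × 16384/0.501 = 14130.1800; rounding gives k = 14130.
V_code = 0 + (14130/16384) × 0.501 = 0.43207580566 V.
V_in − V_code = 0.43208131 − (0.43207580566) = +5.50 µV.

+5.50 µV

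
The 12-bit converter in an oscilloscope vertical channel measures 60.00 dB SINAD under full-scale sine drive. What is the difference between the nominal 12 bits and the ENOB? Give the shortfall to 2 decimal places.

ENOB = (SINAD − 1.76)/6.02 = (60.00 − 1.76)/6.02 = 9.6744 bits.
Shortfall = 12 − 9.6744 = 2.3256 bits.

2.33 bits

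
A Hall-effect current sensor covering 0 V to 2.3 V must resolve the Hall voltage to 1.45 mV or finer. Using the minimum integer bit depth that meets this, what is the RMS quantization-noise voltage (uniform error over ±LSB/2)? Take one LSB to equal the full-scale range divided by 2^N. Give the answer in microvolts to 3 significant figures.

V_FS = 2.3 V.
Required number of levels: 2.3/1.45 mV = 1586.2; smallest N with 2^N ≥ that is 11.
One LSB is 2.3 V / 2048 = 1.1230 mV.
RMS noise = LSB/√12 = 324 µV.

324 µV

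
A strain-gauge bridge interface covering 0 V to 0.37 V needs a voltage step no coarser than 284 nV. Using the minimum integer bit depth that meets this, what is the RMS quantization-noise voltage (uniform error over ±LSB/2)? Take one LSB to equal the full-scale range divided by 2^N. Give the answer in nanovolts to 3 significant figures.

50.9 nV

Range is 0.37 V.
0.37 V / 284 nV = 1.303e6. Since 2^20 = 1048576 and 2^21 = 2097152, N = 21.
Step size = 0.37/2097152 V = 176.43 nV.
RMS noise = LSB/√12 = 50.9 nV.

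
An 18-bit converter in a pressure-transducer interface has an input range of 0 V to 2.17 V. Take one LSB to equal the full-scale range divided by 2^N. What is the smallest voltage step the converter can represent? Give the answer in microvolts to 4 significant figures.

8.278 µV

Full-scale range = 2.17 V.
2^18 = 262144 levels.
LSB = 2.17 V / 2^18 = 8.278 µV.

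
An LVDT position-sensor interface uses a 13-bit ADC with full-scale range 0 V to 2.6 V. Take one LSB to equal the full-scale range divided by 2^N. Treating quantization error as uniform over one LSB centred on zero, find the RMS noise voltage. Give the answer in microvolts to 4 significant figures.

V_FS = 2.6 V.
LSB = 2.6 V / 2^13 = 317.383 µV.
RMS of a uniform error over width LSB is LSB/√12 = 91.62 µV.

91.62 µV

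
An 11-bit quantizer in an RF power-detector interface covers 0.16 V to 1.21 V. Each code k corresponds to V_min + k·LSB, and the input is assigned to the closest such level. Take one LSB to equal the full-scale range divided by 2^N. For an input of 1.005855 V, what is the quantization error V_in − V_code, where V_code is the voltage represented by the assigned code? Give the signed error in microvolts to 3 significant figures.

−92.3 µV

Span: 1.21 V − (0.16 V) = 1.05 V. LSB = 1.05 V / 2^11 ≈ 0.5127 mV.
(1.005855 − (0.16)) / LSB = 0.845855 × 2048/1.05 = 1649.8200. Nearest integer: k = 1650.
V_code = V_min + k × range/2^11 = 0.16 + 1650 × 1.05/2048 = 1.005947266 V.
V_in − V_code = 1.005855 − (1.005947266) = −92.3 µV.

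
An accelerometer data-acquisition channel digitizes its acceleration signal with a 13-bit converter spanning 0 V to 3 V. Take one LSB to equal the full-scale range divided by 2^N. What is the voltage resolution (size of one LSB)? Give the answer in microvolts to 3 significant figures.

Range is 3 V.
2^13 = 8192 levels.
Step size = 3/8192 V = 366 µV.

366 µV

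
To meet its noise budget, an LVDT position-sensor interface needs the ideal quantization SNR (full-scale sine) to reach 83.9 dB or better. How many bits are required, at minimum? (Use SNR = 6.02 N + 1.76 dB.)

Required N = ⌈(83.9 − 1.76)/6.02⌉ = ⌈13.645⌉ = 14.

14 bits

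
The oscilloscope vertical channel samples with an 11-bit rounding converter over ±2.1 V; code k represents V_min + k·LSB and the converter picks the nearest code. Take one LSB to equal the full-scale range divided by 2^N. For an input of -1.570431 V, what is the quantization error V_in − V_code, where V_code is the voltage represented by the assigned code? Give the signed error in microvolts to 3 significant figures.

+467 µV

The full-scale span is 2.1 − (-2.1) = 4.2 V. LSB = 4.2 V / 2^11 ≈ 2.051 mV.
Position in LSBs: (-1.570431 − (-2.1)) × 2048/4.2 = 258.2279; rounding gives k = 258.
V_code = V_min + k × range/2^11 = -2.1 + 258 × 4.2/2048 = -1.570898438 V.
V_in − V_code = -1.570431 − (-1.570898438) = +467 µV.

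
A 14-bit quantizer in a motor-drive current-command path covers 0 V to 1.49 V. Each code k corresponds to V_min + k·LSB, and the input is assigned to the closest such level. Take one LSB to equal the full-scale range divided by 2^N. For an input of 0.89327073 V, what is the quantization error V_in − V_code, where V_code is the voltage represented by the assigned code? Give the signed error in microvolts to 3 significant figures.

Span = 1.49 V. LSB = 1.49 V / 2^14 ≈ 90.94 µV.
Position in LSBs: (0.89327073 − (0)) × 16384/1.49 = 9822.3810; rounding gives k = 9822.
V_code = 0 + (9822/16384) × 1.49 = 0.89323608398 V.
e = 0.89327073 − (0.89323608398) = +34.6 µV.

+34.6 µV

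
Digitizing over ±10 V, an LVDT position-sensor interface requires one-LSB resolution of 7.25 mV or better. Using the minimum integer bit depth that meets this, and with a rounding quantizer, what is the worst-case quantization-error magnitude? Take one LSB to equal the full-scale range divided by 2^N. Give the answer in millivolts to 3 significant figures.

Range = 10 − (-10) = 20 V.
20 V / 7.25 mV = 2759. Since 2^11 = 2048 and 2^12 = 4096, N = 12.
LSB = 20 V / 2^12 = 4.8828 mV.
Half an LSB is 2.44 mV.

2.44 mV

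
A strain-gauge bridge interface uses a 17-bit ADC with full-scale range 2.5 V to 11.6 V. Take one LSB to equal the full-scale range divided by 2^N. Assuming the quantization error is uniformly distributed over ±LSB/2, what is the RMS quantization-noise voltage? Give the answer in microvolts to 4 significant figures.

20.04 µV

Range = 11.6 − (2.5) = 9.1 V.
One LSB is 9.1 V / 131072 = 69.4275 µV.
RMS of a uniform error over width LSB is LSB/√12 = 20.04 µV.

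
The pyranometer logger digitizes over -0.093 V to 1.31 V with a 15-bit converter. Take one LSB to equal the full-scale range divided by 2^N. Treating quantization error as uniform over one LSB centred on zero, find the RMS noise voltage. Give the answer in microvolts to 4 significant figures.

12.36 µV

Range = 1.31 − (-0.093) = 1.403 V.
LSB = 1.403 V ÷ 2^15 = 1.403/32768 V = 42.8162 µV.
V_rms = LSB/√12 = 42.8162 µV / √12 = 12.36 µV.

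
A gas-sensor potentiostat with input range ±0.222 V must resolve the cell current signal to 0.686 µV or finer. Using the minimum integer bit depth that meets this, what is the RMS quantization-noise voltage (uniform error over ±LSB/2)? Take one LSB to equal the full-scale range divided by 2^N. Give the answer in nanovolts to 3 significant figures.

122 nV

Span: 0.222 V − (-0.222 V) = 0.444 V.
Required number of levels: 0.444/0.686 µV = 647230; smallest N with 2^N ≥ that is 20.
One LSB is 0.444 V / 1048576 = 423.43 nV.
V_rms = LSB/√12 = 122 nV.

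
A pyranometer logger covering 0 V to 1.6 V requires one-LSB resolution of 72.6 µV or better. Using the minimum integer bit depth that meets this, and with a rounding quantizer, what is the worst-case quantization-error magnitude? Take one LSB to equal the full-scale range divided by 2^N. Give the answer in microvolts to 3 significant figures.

24.4 µV

Range is 1.6 V.
Required number of levels: 1.6/72.6 µV = 22039; smallest N with 2^N ≥ that is 15.
LSB = 1.6 V / 2^15 = 48.828 µV.
Half an LSB is 24.4 µV.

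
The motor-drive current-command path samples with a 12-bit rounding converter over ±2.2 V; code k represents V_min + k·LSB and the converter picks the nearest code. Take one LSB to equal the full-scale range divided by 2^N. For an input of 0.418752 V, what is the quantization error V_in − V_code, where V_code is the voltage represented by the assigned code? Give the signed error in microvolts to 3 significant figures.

−193 µV

Full-scale range = 2.2 V − (-2.2 V) = 4.4 V. LSB = 4.4 V / 2^12 ≈ 1.074 mV.
(V_in − V_min)/LSB = (0.418752 − (-2.2)) × 4096/4.4 = 2437.8200 → nearest code k = 2438.
Reconstructed level: -2.2 + 2438 × 4.4/4096 V = 0.4189453125 V.
e = 0.418752 − (0.4189453125) = −193 µV.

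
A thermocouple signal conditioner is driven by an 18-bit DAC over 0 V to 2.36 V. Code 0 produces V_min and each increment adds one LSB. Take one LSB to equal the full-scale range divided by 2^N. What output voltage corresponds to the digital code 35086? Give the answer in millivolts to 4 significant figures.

315.9 mV

V_FS = 2.36 V. LSB = 2.36 V / 2^18.
Output = V_min + (35086/262144) × range = 0 + 0.133842 × 2.36 V
      = 0 + 0.315868 = 0.315868 V.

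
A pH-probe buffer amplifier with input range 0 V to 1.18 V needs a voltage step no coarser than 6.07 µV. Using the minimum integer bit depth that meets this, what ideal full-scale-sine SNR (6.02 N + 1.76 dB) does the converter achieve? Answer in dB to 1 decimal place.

110.1 dB

Full-scale range = 1.18 V.
Need 2^N ≥ 1.18 V / 6.07 µV = 194400 → N_min = 18.
SNR = 6.02 × 18 + 1.76 = 110.12 dB.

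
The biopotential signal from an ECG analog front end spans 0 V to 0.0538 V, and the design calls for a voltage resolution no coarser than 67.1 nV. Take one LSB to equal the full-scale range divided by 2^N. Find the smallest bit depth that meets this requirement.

Full-scale range = 0.0538 V.
Required number of levels: 0.0538/67.1 nV = 801790; smallest N with 2^N ≥ that is 20.

20 bits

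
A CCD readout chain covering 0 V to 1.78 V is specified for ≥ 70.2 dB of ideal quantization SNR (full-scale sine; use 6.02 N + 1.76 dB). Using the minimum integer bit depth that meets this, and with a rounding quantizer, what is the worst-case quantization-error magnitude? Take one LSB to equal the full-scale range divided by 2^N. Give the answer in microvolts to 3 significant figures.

217 µV

V_FS = 1.78 V.
Solving 6.02 N ≥ 70.2 − 1.76: N ≥ 11.369. Round up → N = 12.
LSB = 1.78 V / 2^12 = 434.57 µV.
Half an LSB is 217 µV.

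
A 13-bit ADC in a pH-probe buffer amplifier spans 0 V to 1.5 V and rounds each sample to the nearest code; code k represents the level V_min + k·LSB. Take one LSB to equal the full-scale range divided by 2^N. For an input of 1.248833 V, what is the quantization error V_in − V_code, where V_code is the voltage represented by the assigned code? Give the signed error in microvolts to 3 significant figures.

Span = 1.5 V. LSB = 1.5 V / 2^13 ≈ 183.1 µV.
(V_in − V_min)/LSB = (1.248833 − (0)) × 8192/1.5 = 6820.2933 → nearest code k = 6820.
V_code = 0 + (6820/8192) × 1.5 = 1.248779297 V.
V_in − V_code = 1.248833 − (1.248779297) = +53.7 µV.

+53.7 µV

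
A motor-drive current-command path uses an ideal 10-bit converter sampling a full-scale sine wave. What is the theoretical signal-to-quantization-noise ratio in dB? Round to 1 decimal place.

62.0 dB

For an ideal N-bit converter with full-scale sine input, SNR = 6.02 N + 1.76 dB. SNR = 6.02 × 10 + 1.76 = 60.20 + 1.76 = 61.96 dB.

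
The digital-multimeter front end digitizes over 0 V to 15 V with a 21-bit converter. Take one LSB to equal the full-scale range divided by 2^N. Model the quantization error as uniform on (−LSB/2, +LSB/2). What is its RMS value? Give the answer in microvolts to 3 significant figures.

V_FS = 15 V.
LSB = 15 V ÷ 2^21 = 15/2097152 V = 7.1526 µV.
V_rms = LSB/√12 = 7.1526 µV / √12 = 2.06 µV.

2.06 µV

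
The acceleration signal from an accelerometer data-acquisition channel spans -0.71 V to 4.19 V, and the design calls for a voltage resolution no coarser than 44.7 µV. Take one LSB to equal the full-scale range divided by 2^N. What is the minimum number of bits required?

17 bits

Span: 4.19 V − (-0.71 V) = 4.9 V.
Required number of levels: 4.9/44.7 µV = 109620; smallest N with 2^N ≥ that is 17.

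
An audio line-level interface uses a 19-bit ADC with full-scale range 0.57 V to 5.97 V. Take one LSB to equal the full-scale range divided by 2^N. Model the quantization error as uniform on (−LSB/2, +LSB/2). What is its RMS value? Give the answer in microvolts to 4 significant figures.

Full-scale range = 5.97 V − (0.57 V) = 5.4 V.
LSB = 5.4 V ÷ 2^19 = 5.4/524288 V = 10.2997 µV.
σ_q = LSB/√12 = 10.2997 µV/3.4641 = 2.973 µV.

2.973 µV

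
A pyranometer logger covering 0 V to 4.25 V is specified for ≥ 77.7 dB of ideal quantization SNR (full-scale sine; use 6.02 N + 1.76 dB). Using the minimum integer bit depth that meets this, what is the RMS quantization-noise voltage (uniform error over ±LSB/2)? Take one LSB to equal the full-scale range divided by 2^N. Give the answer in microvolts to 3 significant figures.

Span = 4.25 V.
Solving 6.02 N ≥ 77.7 − 1.76: N ≥ 12.615. Round up → N = 13.
LSB = 4.25 V / 2^13 = 0.51880 mV.
σ_q = LSB/√12 = 0.51880 mV/3.4641 = 150 µV.

150 µV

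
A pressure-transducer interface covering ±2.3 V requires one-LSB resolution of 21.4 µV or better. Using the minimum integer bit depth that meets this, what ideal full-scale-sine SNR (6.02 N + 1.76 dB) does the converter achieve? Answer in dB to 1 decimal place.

Range = 2.3 − (-2.3) = 4.6 V.
Levels needed ≥ 4.6/21.4 µV = 215000. 2^18 = 262144 suffices, so N_min = 18.
6.02(18) + 1.76 = 110.12 dB.

110.1 dB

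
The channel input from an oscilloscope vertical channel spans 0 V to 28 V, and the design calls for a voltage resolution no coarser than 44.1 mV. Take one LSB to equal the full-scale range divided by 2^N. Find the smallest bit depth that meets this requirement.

10 bits

Full-scale range = 28 V.
28 V / 44.1 mV = 634.9. Since 2^9 = 512 and 2^10 = 1024, N = 10.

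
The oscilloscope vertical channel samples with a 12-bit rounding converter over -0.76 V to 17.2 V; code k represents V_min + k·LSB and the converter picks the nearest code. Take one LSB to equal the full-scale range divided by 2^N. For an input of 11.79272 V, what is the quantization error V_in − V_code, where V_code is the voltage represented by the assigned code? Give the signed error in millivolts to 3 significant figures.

Range = 17.2 − (-0.76) = 17.96 V. LSB = 17.96 V / 2^12 ≈ 4.385 mV.
(V_in − V_min)/LSB = (11.79272 − (-0.76)) × 4096/17.96 = 2862.8030 → nearest code k = 2863.
Reconstructed level: -0.76 + 2863 × 17.96/4096 V = 11.79358398 V.
V_in − V_code = 11.79272 − (11.79358398) = −0.864 mV.

−0.864 mV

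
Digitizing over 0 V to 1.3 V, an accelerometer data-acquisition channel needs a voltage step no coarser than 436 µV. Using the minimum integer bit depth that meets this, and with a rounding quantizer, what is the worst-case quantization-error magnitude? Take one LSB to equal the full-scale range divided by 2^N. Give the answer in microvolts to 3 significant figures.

159 µV

V_FS = 1.3 V.
Levels needed ≥ 1.3/436 µV = 2982. 2^12 = 4096 suffices, so N_min = 12.
LSB = 1.3 V / 2^12 = 317.38 µV.
Half an LSB is 159 µV.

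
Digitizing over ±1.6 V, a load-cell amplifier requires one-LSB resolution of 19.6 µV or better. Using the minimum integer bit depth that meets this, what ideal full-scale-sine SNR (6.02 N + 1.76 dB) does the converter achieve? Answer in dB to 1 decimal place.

Span: 1.6 V − (-1.6 V) = 3.2 V.
Required number of levels: 3.2/19.6 µV = 163270; smallest N with 2^N ≥ that is 18.
6.02(18) + 1.76 = 110.12 dB.

110.1 dB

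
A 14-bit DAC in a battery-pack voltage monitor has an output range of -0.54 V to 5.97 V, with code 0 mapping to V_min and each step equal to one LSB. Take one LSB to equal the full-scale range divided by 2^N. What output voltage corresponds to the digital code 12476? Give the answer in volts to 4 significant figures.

Range = 5.97 − (-0.54) = 6.51 V. LSB = 6.51 V / 2^14.
Output = V_min + (12476/16384) × range = -0.54 + 0.761475 × 6.51 V
      = -0.54 V + 4.95720 V = 4.41720 V.

4.417 V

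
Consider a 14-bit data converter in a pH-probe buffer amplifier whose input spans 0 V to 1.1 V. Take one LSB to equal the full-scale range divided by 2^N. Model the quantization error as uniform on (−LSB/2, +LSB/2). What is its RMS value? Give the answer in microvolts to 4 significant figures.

19.38 µV

Span = 1.1 V.
One LSB is 1.1 V / 16384 = 67.1387 µV.
For a uniform distribution on [−LSB/2, +LSB/2], V_rms = LSB/√12 = 67.1387 µV/3.4641 = 19.38 µV.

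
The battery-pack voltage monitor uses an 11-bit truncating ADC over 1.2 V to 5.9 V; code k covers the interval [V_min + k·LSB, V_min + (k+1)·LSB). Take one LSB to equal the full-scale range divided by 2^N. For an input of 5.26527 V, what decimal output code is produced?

1771

Span: 5.9 V − (1.2 V) = 4.7 V. LSB = 4.7 V / 2^11 ≈ 2.295 mV.
(V_in − V_min) × 2^11/range = (5.26527 − (1.2)) × 2048/4.7 = 1771.420.
Floor → code = 1771.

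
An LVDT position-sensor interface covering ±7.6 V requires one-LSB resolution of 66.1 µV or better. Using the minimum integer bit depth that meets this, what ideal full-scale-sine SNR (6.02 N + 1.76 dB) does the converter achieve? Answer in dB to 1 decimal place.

110.1 dB

Span: 7.6 V − (-7.6 V) = 15.2 V.
15.2 V / 66.1 µV = 230000. Since 2^17 = 131072 and 2^18 = 262144, N = 18.
6.02(18) + 1.76 = 110.12 dB.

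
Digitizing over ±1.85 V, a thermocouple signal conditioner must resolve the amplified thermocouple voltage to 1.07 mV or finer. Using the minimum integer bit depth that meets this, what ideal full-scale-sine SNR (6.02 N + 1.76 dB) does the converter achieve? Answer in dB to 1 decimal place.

74.0 dB

The full-scale span is 1.85 − (-1.85) = 3.7 V.
3.7 V / 1.07 mV = 3458. Since 2^11 = 2048 and 2^12 = 4096, N = 12.
Ideal SNR at N = 12: 6.02·12 + 1.76 = 74.0 dB.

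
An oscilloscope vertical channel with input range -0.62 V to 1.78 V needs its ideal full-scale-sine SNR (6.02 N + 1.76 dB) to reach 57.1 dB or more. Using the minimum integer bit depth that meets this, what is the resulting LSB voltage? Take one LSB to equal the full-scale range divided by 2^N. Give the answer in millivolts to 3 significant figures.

2.34 mV

Full-scale range = 1.78 V − (-0.62 V) = 2.4 V.
6.02 N + 1.76 ≥ 57.1 gives N ≥ 9.193, so the minimum integer is 10.
LSB = 2.4 V ÷ 2^10 = 2.4/1024 V = 2.34 mV.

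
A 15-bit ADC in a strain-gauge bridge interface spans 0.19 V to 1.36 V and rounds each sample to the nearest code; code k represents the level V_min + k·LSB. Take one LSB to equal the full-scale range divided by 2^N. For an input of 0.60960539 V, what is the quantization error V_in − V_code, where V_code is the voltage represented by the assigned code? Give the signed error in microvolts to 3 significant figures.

−6.43 µV

The full-scale span is 1.36 − (0.19) = 1.17 V. LSB = 1.17 V / 2^15 ≈ 35.71 µV.
(0.60960539 − (0.19)) / LSB = 0.41960539 × 32768/1.17 = 11751.8200. Nearest integer: k = 11752.
V_code = 0.19 + (11752/32768) × 1.17 = 0.60961181641 V.
Error = V_in − V_code = 0.60960539 − (0.60961181641) = −6.43 µV.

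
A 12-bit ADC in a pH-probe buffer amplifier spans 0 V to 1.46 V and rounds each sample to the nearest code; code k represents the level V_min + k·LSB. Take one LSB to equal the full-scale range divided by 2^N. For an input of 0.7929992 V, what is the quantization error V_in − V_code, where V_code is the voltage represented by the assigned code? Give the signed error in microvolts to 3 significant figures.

−91.6 µV

Full-scale range = 1.46 V. LSB = 1.46 V / 2^12 ≈ 356.4 µV.
Position in LSBs: (0.7929992 − (0)) × 4096/1.46 = 2224.7430; rounding gives k = 2225.
V_code = 0 + (2225/4096) × 1.46 = 0.7930908203 V.
e = 0.7929992 − (0.7930908203) = −91.6 µV.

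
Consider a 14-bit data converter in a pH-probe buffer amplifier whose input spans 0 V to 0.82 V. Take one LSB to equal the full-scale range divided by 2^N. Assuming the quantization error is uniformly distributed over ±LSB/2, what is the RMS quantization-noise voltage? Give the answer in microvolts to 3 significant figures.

Range is 0.82 V.
LSB = 0.82 V ÷ 2^14 = 0.82/16384 V = 50.049 µV.
σ_q = LSB/√12 = 50.049 µV/3.4641 = 14.4 µV.

14.4 µV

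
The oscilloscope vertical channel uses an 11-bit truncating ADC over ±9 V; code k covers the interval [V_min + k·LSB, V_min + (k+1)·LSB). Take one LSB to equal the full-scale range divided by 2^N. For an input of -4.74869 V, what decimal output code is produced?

Full-scale range = 9 V − (-9 V) = 18 V. LSB = 18 V / 2^11 ≈ 8.789 mV.
V_in − V_min = -4.74869 − (-9) = 4.25131 V.
Divide by LSB: 4.25131 × 2048/18 = 483.7046.
Truncating gives code 483.

483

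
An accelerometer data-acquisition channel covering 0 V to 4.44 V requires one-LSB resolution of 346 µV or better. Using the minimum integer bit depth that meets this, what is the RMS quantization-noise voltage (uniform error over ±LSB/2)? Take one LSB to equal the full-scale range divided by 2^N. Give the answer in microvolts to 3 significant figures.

78.2 µV

Span = 4.44 V.
4.44 V / 346 µV = 12830. Since 2^13 = 8192 and 2^14 = 16384, N = 14.
LSB = 4.44 V / 2^14 = 271.00 µV.
RMS noise = LSB/√12 = 78.2 µV.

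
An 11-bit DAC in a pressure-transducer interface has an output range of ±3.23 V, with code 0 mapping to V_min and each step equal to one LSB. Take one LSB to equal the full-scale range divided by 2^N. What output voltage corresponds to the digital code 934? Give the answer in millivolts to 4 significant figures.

Range = 3.23 − (-3.23) = 6.46 V. LSB = 6.46 V / 2^11.
Output = V_min + (934/2048) × range = -3.23 + 0.456055 × 6.46 V
      = -3.23 + 2.94611 = -0.283887 V.

-283.9 mV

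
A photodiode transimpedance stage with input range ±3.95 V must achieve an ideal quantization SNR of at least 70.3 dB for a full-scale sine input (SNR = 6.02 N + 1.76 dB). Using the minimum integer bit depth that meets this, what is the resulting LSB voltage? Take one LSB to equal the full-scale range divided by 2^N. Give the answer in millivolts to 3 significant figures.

1.93 mV

The full-scale span is 3.95 − (-3.95) = 7.9 V.
Solving 6.02 N ≥ 70.3 − 1.76: N ≥ 11.385. Round up → N = 12.
LSB = 7.9 V / 2^12 = 1.93 mV.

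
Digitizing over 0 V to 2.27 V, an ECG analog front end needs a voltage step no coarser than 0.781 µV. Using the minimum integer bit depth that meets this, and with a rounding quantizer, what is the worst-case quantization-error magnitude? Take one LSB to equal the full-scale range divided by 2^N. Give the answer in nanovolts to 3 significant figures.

Range is 2.27 V.
Required number of levels: 2.27/0.781 µV = 2.9065e6; smallest N with 2^N ≥ that is 22.
Step size = 2.27/4194304 V = 0.54121 µV.
|e|_max = LSB/2 = 271 nV.

271 nV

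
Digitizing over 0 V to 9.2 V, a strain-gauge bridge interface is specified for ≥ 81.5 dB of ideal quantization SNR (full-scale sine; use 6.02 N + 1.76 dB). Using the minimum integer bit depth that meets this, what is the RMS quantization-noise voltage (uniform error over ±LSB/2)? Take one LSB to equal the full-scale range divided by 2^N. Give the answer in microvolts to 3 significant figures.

Range is 9.2 V.
N ≥ (81.5 − 1.76)/6.02 = 13.246 → N_min = 14.
Step size = 9.2/16384 V = 0.56152 mV.
RMS noise = LSB/√12 = 162 µV.

162 µV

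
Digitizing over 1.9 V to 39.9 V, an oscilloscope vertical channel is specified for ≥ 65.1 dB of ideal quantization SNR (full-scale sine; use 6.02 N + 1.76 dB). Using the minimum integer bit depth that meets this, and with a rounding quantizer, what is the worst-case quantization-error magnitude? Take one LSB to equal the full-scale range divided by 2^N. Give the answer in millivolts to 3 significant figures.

Range = 39.9 − (1.9) = 38 V.
N ≥ (65.1 − 1.76)/6.02 = 10.522 → N_min = 11.
One LSB is 38 V / 2048 = 18.555 mV.
|e|_max = LSB/2 = 9.28 mV.

9.28 mV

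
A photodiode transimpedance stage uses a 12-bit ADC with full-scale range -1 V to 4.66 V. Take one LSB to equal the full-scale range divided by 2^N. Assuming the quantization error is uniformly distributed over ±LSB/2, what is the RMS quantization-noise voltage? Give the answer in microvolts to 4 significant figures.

Span: 4.66 V − (-1 V) = 5.66 V.
LSB = 5.66 V / 2^12 = 1.38184 mV.
σ_q = LSB/√12 = 1.38184 mV/3.4641 = 398.9 µV.

398.9 µV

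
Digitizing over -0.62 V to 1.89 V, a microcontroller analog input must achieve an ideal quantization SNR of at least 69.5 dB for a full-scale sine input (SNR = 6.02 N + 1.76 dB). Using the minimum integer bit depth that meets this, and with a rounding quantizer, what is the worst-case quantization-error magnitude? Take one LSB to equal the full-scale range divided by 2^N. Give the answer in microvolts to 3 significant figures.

306 µV

The full-scale span is 1.89 − (-0.62) = 2.51 V.
Solving 6.02 N ≥ 69.5 − 1.76: N ≥ 11.252. Round up → N = 12.
Step size = 2.51/4096 V = 0.61279 mV.
Max error for round-to-nearest is LSB/2 = 306 µV.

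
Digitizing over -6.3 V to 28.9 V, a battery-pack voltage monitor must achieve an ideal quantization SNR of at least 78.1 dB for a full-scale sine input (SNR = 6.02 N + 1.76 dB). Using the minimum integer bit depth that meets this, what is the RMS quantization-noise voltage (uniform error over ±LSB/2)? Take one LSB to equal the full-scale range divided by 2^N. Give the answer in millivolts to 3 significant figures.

1.24 mV

The full-scale span is 28.9 − (-6.3) = 35.2 V.
6.02 N + 1.76 ≥ 78.1 gives N ≥ 12.681, so the minimum integer is 13.
One LSB is 35.2 V / 8192 = 4.2969 mV.
RMS noise = LSB/√12 = 1.24 mV.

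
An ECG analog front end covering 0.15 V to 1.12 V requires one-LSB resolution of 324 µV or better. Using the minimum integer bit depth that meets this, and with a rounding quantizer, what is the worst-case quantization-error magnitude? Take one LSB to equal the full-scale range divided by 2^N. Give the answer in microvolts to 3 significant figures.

118 µV

Span: 1.12 V − (0.15 V) = 0.97 V.
Need 2^N ≥ 0.97 V / 324 µV = 2994 → N_min = 12.
LSB = 0.97 V ÷ 2^12 = 0.97/4096 V = 236.82 µV.
|e|_max = LSB/2 = 118 µV.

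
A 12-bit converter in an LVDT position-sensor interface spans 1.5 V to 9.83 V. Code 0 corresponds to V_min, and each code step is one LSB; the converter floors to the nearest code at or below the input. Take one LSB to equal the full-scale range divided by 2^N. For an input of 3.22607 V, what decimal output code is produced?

Full-scale range = 9.83 V − (1.5 V) = 8.33 V. LSB = 8.33 V / 2^12 ≈ 2.034 mV.
code = ⌊(V_in − V_min)/LSB⌋ = ⌊(V_in − V_min) × 2^12 / range⌋
     = ⌊(3.22607 − (1.5)) × 4096 / 8.33⌋ = ⌊1.72607 × 4096/8.33⌋
     = ⌊848.737⌋ = 848.

848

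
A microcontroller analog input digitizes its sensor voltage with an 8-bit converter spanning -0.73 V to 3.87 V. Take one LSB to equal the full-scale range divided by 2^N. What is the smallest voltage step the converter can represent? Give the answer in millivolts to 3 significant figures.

18.0 mV

The full-scale span is 3.87 − (-0.73) = 4.6 V.
There are 2^8 = 256 steps.
Step size = 4.6/256 V = 18.0 mV.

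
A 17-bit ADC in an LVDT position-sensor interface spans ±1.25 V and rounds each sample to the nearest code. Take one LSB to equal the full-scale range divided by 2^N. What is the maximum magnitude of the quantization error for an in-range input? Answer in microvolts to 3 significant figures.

The full-scale span is 1.25 − (-1.25) = 2.5 V.
Step size = 2.5/131072 V = 19.073 µV.
Worst-case error for round-to-nearest is half an LSB: 9.54 µV.

9.54 µV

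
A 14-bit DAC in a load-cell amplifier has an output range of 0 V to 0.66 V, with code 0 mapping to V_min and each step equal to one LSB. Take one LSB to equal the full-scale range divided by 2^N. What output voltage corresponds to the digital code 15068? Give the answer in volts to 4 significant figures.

0.6070 V

Range is 0.66 V. LSB = 0.66 V / 2^14.
V_out = 0 + 15068 × (0.66/16384) V
      = 0 V + 0.606987 V = 0.606987 V.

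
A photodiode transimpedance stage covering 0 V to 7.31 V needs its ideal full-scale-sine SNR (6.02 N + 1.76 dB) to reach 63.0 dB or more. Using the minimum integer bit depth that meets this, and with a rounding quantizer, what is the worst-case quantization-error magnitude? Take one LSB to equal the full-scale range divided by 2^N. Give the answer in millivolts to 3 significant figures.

V_FS = 7.31 V.
Required N = ⌈(63.0 − 1.76)/6.02⌉ = ⌈10.173⌉ = 11.
LSB = 7.31 V ÷ 2^11 = 7.31/2048 V = 3.5693 mV.
|e|_max = LSB/2 = 1.78 mV.

1.78 mV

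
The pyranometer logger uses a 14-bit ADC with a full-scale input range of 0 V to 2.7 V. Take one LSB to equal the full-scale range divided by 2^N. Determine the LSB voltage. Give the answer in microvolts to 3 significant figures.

Range is 2.7 V.
There are 2^14 = 16384 steps.
One LSB is 2.7 V / 16384 = 165 µV.

165 µV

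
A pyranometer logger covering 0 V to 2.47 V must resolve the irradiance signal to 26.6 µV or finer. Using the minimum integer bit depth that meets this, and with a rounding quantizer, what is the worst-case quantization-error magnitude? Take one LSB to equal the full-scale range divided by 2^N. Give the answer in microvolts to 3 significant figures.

9.42 µV

V_FS = 2.47 V.
Levels needed ≥ 2.47/26.6 µV = 92860. 2^17 = 131072 suffices, so N_min = 17.
Step size = 2.47/131072 V = 18.845 µV.
|e|_max = LSB/2 = 9.42 µV.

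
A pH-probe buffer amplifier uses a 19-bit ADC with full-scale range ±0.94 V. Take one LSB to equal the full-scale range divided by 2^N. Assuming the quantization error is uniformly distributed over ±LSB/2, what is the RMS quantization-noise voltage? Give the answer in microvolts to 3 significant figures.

Full-scale range = 0.94 V − (-0.94 V) = 1.88 V.
LSB = 1.88 V ÷ 2^19 = 1.88/524288 V = 3.5858 µV.
RMS of a uniform error over width LSB is LSB/√12 = 1.04 µV.

1.04 µV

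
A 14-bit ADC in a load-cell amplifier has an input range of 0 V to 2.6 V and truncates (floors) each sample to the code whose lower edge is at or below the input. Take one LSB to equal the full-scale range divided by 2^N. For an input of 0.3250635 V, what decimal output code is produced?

2048

Full-scale range = 2.6 V. LSB = 2.6 V / 2^14 ≈ 158.7 µV.
code = ⌊(V_in − V_min)/LSB⌋ = ⌊(V_in − V_min) × 2^14 / range⌋
     = ⌊(0.3250635 − (0)) × 16384 / 2.6⌋ = ⌊0.3250635 × 16384/2.6⌋
     = ⌊2048.400⌋ = 2048.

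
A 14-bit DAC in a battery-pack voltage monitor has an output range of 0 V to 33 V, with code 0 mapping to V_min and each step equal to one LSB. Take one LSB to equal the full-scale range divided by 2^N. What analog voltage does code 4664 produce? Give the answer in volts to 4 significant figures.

9.394 V

Span = 33 V. LSB = 33 V / 2^14.
Output = V_min + (4664/16384) × range = 0 + 0.284668 × 33 V
      = 0 V + 9.39404 V = 9.39404 V.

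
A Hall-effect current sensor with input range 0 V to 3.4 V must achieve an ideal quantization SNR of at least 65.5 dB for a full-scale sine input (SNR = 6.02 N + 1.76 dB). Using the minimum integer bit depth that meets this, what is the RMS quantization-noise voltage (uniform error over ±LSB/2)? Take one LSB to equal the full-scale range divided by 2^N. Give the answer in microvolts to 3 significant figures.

479 µV

Span = 3.4 V.
Solving 6.02 N ≥ 65.5 − 1.76: N ≥ 10.588. Round up → N = 11.
LSB = 3.4 V / 2^11 = 1.6602 mV.
RMS noise = LSB/√12 = 479 µV.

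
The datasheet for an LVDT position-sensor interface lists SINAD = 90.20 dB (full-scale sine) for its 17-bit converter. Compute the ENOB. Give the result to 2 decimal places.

14.69 bits

ENOB = (SINAD − 1.76) / 6.02 = (90.20 − 1.76) / 6.02 = 88.44 / 6.02 = 14.6910.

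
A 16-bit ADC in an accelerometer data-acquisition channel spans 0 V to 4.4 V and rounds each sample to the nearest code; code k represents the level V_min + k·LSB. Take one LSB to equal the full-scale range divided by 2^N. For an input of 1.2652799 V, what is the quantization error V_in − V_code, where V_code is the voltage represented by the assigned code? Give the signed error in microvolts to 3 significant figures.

−15.5 µV

Full-scale range = 4.4 V. LSB = 4.4 V / 2^16 ≈ 67.14 µV.
(V_in − V_min)/LSB = (1.2652799 − (0)) × 65536/4.4 = 18845.7690 → nearest code k = 18846.
Reconstructed level: 0 + 18846 × 4.4/65536 V = 1.2652954102 V.
e = 1.2652799 − (1.2652954102) = −15.5 µV.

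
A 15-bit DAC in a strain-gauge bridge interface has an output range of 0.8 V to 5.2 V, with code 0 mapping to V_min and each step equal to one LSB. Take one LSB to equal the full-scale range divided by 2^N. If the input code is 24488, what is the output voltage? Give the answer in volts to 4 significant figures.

4.088 V

Range = 5.2 − (0.8) = 4.4 V. LSB = 4.4 V / 2^15.
Output = V_min + (24488/32768) × range = 0.8 + 0.747314 × 4.4 V
      = 0.8 V + 3.28818 V = 4.08818 V.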